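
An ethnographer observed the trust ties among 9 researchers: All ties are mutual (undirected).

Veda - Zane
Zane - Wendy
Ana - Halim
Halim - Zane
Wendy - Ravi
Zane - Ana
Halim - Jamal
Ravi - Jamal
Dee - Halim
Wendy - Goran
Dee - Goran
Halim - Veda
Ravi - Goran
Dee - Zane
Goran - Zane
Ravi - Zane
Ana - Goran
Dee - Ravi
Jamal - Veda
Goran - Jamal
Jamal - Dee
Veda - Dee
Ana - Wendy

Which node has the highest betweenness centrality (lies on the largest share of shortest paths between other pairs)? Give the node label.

Zane

Unnormalized betweenness of each node: Ana:3/4, Dee:29/20, Goran:11/5, Halim:23/15, Jamal:5/4, Ravi:31/30, Veda:1/5, Wendy:1/3, Zane:17/4.
Zane has the largest value, 17/4, making it the main broker — the node through which the most shortest paths run.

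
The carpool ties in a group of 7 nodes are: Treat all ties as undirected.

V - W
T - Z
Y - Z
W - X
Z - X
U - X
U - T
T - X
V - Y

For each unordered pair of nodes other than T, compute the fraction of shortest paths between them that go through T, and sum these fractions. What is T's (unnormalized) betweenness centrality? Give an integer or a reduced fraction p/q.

1

Pairs whose geodesics pass through T — Y–U: 1/2; Z–U: 1/2.
All other pairs contribute 0.
Summing the contributions gives betweenness(T) = 1.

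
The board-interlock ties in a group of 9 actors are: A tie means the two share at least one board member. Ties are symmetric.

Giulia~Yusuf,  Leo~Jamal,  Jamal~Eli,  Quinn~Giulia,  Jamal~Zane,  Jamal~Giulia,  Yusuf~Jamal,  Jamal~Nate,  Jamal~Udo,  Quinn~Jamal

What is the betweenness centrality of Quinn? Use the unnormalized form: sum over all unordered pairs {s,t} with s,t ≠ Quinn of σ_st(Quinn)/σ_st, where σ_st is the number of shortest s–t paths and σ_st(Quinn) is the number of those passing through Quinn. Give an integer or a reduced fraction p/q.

0

No shortest path between any pair of other nodes passes through Quinn.
Summing the contributions gives betweenness(Quinn) = 0.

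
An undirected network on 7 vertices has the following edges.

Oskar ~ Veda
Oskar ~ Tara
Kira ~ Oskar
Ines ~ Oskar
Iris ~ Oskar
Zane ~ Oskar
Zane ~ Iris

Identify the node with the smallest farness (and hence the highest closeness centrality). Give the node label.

Oskar

Farness (sum of distances to all others) for each node — Ines:11, Iris:10, Kira:11, Oskar:6, Tara:11, Veda:11, Zane:10.
The smallest farness is 6, for Oskar, so Oskar has the highest closeness.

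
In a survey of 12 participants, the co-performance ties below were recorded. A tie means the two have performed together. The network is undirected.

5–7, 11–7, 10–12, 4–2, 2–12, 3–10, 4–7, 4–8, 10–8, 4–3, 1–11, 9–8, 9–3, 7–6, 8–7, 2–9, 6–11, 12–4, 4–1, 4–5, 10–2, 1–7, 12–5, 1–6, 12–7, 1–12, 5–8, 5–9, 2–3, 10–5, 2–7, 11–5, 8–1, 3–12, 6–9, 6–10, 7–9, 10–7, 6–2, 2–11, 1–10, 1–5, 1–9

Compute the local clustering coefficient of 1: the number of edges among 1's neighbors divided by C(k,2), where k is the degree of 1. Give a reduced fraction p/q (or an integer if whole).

1's neighbors: 4, 5, 6, 7, 8, 9, 10, 11, and 12 (k = 9).
Possible neighbor pairs: C(9,2) = 36. Edges among them: 4–5, 4–7, 4–8, 4–12, 5–7, 5–8, 5–9, 5–10, 5–11, 5–12, 6–7, 6–9, 6–10, 6–11, 7–8, 7–9, 7–10, 7–11, 7–12, 8–9, 8–10, 10–12 → e = 22.
Clustering(1) = 22/36 = 11/18.

11/18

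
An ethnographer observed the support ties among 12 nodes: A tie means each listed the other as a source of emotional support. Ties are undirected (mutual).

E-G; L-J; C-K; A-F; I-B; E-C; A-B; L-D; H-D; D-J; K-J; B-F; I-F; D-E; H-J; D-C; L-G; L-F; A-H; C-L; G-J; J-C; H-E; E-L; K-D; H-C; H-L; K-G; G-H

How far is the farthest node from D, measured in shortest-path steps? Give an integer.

3

Distances from D: A:2, B:3, C:1, E:1, F:2, G:2, H:1, I:3, J:1, K:1, L:1.
The largest is 3 (to I and B), so the eccentricity of D is 3.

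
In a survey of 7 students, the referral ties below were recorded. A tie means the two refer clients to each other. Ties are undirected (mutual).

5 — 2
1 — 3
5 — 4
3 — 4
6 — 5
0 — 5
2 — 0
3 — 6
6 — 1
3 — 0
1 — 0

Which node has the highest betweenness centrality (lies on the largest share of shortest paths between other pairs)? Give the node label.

5

Unnormalized betweenness of each node: 0:17/6, 1:1/3, 2:0, 3:7/3, 4:1/3, 5:10/3, 6:5/6.
5 has the largest value, 10/3, making it the main broker — the node through which the most shortest paths run.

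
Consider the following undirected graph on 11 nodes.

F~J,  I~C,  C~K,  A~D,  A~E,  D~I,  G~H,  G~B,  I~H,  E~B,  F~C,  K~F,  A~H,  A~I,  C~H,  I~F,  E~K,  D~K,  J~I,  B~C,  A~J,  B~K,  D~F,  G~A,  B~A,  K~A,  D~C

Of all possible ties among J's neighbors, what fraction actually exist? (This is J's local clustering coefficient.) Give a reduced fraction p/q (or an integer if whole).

2/3

J's neighbors: A, F, and I (k = 3).
Possible neighbor pairs: C(3,2) = 3. Edges among them: A–I, F–I → e = 2.
Clustering(J) = 2/3.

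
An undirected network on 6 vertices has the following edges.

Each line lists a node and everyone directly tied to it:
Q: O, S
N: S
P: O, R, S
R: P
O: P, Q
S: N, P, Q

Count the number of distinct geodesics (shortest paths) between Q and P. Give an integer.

2

The shortest distance is 2. The length-2 paths are: Q–S–P; Q–O–P.
That gives 2 distinct shortest paths.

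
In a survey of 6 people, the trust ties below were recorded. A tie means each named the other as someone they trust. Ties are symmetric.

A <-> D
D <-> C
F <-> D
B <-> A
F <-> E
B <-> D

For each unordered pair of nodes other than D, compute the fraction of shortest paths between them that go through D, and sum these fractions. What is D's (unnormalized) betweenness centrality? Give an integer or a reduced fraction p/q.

8

Pairs whose geodesics pass through D — E–A: 1; E–C: 1; E–B: 1; F–A: 1; F–C: 1; F–B: 1; A–C: 1; C–B: 1.
All other pairs contribute 0.
Summing the contributions gives betweenness(D) = 8.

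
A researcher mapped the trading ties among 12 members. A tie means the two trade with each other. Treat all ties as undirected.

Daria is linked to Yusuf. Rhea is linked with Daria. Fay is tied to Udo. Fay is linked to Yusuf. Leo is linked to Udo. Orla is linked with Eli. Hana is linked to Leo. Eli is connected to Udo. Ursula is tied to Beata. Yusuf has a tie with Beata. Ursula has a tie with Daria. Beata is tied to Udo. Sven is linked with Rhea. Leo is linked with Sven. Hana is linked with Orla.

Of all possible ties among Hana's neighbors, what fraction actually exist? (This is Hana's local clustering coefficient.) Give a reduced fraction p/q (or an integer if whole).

Hana's neighbors: Leo and Orla (k = 2).
Possible neighbor pairs: C(2,2) = 1. Edges among them: none → e = 0.
Clustering(Hana) = 0/1.

0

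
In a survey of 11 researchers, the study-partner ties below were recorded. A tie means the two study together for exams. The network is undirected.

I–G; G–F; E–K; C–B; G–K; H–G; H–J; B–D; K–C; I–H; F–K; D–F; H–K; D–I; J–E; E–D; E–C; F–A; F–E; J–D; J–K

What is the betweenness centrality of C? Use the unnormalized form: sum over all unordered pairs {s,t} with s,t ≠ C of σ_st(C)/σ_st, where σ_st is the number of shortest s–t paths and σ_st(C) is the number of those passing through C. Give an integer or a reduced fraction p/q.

Pairs whose geodesics pass through C — B–G: 1/3; B–K: 1; B–H: 1/3; B–E: 1/2.
All other pairs contribute 0.
Summing the contributions gives betweenness(C) = 13/6.

13/6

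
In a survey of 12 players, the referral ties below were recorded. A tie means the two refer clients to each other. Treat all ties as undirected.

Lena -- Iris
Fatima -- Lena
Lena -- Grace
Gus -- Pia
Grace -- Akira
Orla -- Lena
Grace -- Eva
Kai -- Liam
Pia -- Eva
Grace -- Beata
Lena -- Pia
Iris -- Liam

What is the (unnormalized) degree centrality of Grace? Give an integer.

4

Grace is directly tied to Akira, Beata, Eva, and Lena. That is 4 neighbors, so the degree of Grace is 4.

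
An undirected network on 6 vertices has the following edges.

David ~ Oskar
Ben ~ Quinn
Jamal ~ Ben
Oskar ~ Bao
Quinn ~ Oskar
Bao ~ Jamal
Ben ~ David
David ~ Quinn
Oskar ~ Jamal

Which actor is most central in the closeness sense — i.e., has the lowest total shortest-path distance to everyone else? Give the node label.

Oskar

Farness (sum of distances to all others) for each node — Bao:8, Ben:7, David:7, Jamal:7, Oskar:6, Quinn:7.
The smallest farness is 6, for Oskar, so Oskar has the highest closeness.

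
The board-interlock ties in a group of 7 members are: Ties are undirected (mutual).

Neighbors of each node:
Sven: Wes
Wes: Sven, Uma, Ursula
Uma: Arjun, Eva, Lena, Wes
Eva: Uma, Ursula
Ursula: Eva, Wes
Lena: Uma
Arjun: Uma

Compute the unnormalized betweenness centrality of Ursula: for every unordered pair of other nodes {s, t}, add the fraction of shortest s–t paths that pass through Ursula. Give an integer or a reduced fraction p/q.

Pairs whose geodesics pass through Ursula — Eva–Sven: 1/2; Eva–Wes: 1/2.
All other pairs contribute 0.
Summing the contributions gives betweenness(Ursula) = 1.

1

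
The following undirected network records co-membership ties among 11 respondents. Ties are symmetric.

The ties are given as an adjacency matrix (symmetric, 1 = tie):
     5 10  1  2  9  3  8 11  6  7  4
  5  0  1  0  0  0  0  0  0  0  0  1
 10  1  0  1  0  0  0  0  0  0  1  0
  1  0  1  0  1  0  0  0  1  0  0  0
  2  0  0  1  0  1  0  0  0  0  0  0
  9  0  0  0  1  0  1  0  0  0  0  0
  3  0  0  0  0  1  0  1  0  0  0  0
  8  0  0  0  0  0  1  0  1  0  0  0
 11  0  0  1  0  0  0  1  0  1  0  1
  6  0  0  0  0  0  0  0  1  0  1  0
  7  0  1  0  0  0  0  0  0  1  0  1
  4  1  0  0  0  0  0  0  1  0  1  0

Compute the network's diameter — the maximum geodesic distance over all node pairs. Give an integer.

Eccentricity of each node (its greatest distance to any other): 1:3, 2:3, 3:4, 4:4, 5:4, 6:4, 7:4, 8:3, 9:4, 10:4, 11:3.
The maximum eccentricity is 4, realized for instance by the pair 5–9 via 5 – 10 – 1 – 2 – 9. So the diameter is 4.

4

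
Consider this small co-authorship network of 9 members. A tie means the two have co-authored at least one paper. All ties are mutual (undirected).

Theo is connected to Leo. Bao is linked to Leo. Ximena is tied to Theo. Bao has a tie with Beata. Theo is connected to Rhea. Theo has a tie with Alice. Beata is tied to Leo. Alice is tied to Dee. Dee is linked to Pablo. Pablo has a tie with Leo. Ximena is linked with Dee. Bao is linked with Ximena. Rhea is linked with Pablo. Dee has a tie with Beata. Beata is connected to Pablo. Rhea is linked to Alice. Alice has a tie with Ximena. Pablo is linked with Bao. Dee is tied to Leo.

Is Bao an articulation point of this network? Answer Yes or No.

No

Even without Bao, every remaining node can still reach every other (the residual graph is connected), so Bao is not a cut vertex.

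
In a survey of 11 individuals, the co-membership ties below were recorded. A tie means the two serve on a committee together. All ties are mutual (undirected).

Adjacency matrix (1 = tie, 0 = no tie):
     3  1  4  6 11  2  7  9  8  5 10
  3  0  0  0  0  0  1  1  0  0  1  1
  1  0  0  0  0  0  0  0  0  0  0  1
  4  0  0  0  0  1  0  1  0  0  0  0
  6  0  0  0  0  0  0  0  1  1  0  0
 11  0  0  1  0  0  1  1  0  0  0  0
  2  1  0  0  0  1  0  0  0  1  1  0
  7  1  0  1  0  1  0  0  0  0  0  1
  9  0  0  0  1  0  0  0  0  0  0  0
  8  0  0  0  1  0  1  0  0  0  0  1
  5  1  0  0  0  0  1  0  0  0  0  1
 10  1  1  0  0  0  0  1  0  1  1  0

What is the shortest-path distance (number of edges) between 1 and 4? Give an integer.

One shortest route is 1 – 10 – 7 – 4, which uses 3 edges, and at distance 2 from 1 we only reach {3, 5, 7, 8}, which does not include 4. So d(1,4) = 3.

3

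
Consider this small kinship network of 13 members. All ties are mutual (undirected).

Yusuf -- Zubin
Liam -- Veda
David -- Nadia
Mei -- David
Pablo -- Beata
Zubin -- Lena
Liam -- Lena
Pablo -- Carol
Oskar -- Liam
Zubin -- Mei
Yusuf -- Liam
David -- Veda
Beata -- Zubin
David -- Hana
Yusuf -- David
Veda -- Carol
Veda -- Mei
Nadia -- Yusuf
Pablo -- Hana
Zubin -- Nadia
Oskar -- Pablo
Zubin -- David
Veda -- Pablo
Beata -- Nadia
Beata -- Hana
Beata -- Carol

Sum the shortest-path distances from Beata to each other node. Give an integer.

Distances from Beata: Carol:1, David:2, Hana:1, Lena:2, Liam:3, Mei:2, Nadia:1, Oskar:2, Pablo:1, Veda:2, Yusuf:2, Zubin:1.
Sum = 1 + 2 + 1 + 2 + 3 + 2 + 1 + 2 + 1 + 2 + 2 + 1 = 20.

20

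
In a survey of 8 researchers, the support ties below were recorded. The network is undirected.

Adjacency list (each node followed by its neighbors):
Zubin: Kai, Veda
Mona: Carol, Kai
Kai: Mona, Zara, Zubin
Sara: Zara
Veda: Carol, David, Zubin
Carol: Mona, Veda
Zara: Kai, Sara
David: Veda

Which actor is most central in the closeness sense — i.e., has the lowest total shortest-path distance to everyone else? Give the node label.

Farness (sum of distances to all others) for each node — Carol:15, David:20, Kai:12, Mona:14, Sara:22, Veda:14, Zara:16, Zubin:13.
The smallest farness is 12, for Kai, so Kai has the highest closeness.

Kai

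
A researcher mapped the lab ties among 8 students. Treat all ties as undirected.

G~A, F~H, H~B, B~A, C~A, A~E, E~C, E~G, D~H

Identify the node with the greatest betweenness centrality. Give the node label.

Unnormalized betweenness of each node: A:25/2, B:12, C:0, D:0, E:1/2, F:0, G:0, H:11.
A has the largest value, 25/2, making it the main broker — the node through which the most shortest paths run.

A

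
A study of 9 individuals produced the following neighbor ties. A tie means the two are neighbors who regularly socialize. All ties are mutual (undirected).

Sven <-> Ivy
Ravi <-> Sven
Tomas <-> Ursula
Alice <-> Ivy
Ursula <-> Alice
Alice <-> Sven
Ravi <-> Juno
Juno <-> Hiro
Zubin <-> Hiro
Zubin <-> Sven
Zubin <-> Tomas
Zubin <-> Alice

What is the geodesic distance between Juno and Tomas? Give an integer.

One shortest route is Juno – Hiro – Zubin – Tomas, which uses 3 edges, and at distance 2 from Juno we only reach {Sven, Zubin}, which does not include Tomas. So d(Juno,Tomas) = 3.

3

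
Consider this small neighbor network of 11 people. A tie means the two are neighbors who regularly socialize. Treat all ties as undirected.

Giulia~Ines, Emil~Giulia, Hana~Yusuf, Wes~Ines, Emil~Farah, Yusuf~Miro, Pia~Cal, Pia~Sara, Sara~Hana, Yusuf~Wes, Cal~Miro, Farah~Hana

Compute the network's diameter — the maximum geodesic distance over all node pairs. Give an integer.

5

Eccentricity of each node (its greatest distance to any other): Cal:5, Emil:5, Farah:4, Giulia:5, Hana:3, Ines:5, Miro:4, Pia:5, Sara:4, Wes:4, Yusuf:3.
The maximum eccentricity is 5, realized for instance by the pair Pia–Ines via Pia – Sara – Hana – Yusuf – Wes – Ines. So the diameter is 5.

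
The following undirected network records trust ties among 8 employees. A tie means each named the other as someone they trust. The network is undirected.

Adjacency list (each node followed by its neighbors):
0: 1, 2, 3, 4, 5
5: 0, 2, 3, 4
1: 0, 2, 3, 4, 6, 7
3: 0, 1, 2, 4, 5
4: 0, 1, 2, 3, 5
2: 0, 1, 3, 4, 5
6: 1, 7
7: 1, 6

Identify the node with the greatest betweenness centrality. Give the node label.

1

Unnormalized betweenness of each node: 0:3/4, 1:10, 2:3/4, 3:3/4, 4:3/4, 5:0, 6:0, 7:0.
1 has the largest value, 10, making it the main broker — the node through which the most shortest paths run.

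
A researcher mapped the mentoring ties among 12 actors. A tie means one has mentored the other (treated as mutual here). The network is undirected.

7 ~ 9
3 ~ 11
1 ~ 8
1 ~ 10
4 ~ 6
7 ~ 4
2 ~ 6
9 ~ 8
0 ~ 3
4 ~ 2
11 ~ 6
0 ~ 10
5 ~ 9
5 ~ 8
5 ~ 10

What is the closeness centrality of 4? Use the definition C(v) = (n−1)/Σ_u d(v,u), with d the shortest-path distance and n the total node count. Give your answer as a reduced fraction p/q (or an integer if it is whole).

11/28

Distances from 4: 0:4, 1:4, 2:1, 3:3, 5:3, 6:1, 7:1, 8:3, 9:2, 10:4, 11:2. Sum = 28.
n = 12, so closeness = 11/28.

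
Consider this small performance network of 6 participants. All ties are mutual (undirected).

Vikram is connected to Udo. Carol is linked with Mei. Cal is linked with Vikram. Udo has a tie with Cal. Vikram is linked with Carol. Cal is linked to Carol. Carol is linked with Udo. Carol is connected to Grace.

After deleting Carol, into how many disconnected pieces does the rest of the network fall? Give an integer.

Without Carol, the remaining ties split the others into: {Cal, Udo, Vikram}; {Grace}; {Mei}.
That's 3 separate components.

3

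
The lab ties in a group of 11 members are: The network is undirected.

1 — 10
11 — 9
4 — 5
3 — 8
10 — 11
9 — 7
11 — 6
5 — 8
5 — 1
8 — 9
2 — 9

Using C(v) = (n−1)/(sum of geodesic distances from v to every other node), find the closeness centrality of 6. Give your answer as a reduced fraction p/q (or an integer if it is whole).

1/3

Distances from 6: 1:3, 2:3, 3:4, 4:5, 5:4, 7:3, 8:3, 9:2, 10:2, 11:1. Sum = 30.
n = 11, so closeness = 10/30 = 1/3.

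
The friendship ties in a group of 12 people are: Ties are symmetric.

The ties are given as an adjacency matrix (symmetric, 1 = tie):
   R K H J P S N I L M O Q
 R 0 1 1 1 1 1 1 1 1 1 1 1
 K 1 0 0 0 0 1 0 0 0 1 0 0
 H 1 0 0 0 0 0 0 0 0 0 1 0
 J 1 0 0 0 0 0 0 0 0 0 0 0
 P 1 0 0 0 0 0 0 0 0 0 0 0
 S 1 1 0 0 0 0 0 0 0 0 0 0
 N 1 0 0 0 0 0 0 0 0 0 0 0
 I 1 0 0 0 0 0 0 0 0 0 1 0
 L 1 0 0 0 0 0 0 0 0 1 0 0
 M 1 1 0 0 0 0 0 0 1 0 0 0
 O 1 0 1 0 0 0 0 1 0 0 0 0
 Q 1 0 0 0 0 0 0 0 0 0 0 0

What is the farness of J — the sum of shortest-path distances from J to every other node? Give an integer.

Distances from J: H:2, I:2, K:2, L:2, M:2, N:2, O:2, P:2, Q:2, R:1, S:2.
Sum = 2 + 2 + 2 + 2 + 2 + 2 + 2 + 2 + 2 + 1 + 2 = 21.

21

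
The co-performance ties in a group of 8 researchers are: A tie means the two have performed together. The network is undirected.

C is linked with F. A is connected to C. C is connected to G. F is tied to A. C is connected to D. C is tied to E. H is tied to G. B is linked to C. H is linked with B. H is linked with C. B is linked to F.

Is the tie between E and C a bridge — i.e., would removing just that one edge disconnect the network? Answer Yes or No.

Without the E–C edge there is no alternate route between E and C, so the network disconnects. It is a bridge.

Yes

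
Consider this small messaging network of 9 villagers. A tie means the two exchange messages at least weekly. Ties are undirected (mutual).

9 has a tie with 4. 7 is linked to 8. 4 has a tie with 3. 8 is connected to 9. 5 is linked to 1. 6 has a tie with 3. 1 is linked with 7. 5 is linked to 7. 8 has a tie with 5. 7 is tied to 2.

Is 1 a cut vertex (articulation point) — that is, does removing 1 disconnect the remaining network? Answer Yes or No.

Even without 1, every remaining node can still reach every other (the residual graph is connected), so 1 is not a cut vertex.

No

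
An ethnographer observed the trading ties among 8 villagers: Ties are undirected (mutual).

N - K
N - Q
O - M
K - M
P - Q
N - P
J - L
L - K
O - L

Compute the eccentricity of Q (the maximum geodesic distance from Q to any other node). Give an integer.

Distances from Q: J:4, K:2, L:3, M:3, N:1, O:4, P:1.
The largest is 4 (to J and O), so the eccentricity of Q is 4.

4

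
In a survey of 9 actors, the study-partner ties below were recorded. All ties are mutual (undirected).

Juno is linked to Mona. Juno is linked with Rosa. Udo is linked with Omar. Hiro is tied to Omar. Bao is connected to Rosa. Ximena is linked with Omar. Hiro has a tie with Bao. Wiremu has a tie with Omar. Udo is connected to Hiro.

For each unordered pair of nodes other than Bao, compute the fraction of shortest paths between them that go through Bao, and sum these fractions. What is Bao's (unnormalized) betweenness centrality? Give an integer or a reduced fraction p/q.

Pairs whose geodesics pass through Bao — Omar–Rosa: 1; Omar–Mona: 1; Omar–Juno: 1; Rosa–Hiro: 1; Rosa–Udo: 1; Rosa–Ximena: 1; Rosa–Wiremu: 1; Mona–Hiro: 1; Mona–Udo: 1; Mona–Ximena: 1; Mona–Wiremu: 1; Hiro–Juno: 1; Udo–Juno: 1; Juno–Ximena: 1 … (+1 more pairs).
All other pairs contribute 0.
Summing the contributions gives betweenness(Bao) = 15.

15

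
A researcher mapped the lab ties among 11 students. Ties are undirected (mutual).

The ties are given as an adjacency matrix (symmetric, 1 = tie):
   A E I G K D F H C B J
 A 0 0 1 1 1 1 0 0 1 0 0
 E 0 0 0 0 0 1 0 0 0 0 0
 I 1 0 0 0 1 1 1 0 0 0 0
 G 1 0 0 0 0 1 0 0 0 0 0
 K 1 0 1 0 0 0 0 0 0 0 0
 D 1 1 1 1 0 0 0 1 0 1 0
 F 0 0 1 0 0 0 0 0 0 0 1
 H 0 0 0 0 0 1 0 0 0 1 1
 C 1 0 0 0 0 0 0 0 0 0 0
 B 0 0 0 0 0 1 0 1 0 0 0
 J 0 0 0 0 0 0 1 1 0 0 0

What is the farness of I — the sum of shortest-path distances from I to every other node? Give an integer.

Distances from I: A:1, B:2, C:2, D:1, E:2, F:1, G:2, H:2, J:2, K:1.
Sum = 1 + 2 + 2 + 1 + 2 + 1 + 2 + 2 + 2 + 1 = 16.

16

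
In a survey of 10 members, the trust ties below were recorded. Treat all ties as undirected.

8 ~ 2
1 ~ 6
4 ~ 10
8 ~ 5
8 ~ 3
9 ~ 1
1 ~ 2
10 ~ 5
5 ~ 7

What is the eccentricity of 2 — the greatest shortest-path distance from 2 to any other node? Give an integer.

4

Distances from 2: 1:1, 3:2, 4:4, 5:2, 6:2, 7:3, 8:1, 9:2, 10:3.
The largest is 4 (to 4), so the eccentricity of 2 is 4.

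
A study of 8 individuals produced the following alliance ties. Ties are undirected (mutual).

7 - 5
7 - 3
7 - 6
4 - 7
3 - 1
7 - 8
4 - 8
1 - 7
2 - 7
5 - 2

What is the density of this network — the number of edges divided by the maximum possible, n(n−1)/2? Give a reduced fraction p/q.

5/14

There are 10 edges and 8 nodes, so the maximum possible is C(8,2) = 28.
Density = 10/28 = 5/14.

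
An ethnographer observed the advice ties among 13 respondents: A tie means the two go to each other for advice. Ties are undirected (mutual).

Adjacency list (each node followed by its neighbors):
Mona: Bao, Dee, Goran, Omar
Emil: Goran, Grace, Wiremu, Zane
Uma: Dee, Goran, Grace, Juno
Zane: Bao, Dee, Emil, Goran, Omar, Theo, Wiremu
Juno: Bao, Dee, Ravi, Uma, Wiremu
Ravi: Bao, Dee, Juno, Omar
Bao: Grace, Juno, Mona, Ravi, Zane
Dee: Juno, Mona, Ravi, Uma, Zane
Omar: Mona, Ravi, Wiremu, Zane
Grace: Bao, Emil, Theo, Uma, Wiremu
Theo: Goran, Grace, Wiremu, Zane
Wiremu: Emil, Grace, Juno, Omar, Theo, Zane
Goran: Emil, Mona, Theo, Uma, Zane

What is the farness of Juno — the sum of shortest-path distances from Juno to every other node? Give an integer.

19

Distances from Juno: Bao:1, Dee:1, Emil:2, Goran:2, Grace:2, Mona:2, Omar:2, Ravi:1, Theo:2, Uma:1, Wiremu:1, Zane:2.
Sum = 1 + 1 + 2 + 2 + 2 + 2 + 2 + 1 + 2 + 1 + 1 + 2 = 19.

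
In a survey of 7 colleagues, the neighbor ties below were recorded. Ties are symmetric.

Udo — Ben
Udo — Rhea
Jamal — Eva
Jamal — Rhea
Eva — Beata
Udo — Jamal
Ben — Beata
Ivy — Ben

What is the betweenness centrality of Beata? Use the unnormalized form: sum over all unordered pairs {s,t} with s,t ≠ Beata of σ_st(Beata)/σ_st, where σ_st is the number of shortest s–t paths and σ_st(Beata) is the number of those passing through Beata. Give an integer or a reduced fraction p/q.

2

Pairs whose geodesics pass through Beata — Ivy–Eva: 1; Eva–Ben: 1.
All other pairs contribute 0.
Summing the contributions gives betweenness(Beata) = 2.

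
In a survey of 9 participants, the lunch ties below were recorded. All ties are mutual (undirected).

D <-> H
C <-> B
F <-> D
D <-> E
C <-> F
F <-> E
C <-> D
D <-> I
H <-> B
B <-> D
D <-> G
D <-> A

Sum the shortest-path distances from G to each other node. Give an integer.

15

Distances from G: A:2, B:2, C:2, D:1, E:2, F:2, H:2, I:2.
Sum = 2 + 2 + 2 + 1 + 2 + 2 + 2 + 2 = 15.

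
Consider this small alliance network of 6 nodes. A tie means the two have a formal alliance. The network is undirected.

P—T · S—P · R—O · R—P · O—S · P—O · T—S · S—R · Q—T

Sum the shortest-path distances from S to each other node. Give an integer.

6

Distances from S: O:1, P:1, Q:2, R:1, T:1.
Sum = 1 + 1 + 2 + 1 + 1 = 6.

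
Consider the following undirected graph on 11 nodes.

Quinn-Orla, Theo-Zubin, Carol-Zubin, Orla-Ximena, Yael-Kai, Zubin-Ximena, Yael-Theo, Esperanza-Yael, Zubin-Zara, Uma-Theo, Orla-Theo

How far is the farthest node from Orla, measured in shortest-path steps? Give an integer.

3

Distances from Orla: Carol:3, Esperanza:3, Kai:3, Quinn:1, Theo:1, Uma:2, Ximena:1, Yael:2, Zara:3, Zubin:2.
The largest is 3 (to Zara, Carol, Kai, and Esperanza), so the eccentricity of Orla is 3.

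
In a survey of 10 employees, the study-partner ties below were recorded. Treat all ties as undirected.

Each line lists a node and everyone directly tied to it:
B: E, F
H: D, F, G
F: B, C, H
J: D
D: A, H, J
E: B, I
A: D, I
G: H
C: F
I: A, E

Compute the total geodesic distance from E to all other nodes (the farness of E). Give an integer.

23

Distances from E: A:2, B:1, C:3, D:3, F:2, G:4, H:3, I:1, J:4.
Sum = 2 + 1 + 3 + 3 + 2 + 4 + 3 + 1 + 4 = 23.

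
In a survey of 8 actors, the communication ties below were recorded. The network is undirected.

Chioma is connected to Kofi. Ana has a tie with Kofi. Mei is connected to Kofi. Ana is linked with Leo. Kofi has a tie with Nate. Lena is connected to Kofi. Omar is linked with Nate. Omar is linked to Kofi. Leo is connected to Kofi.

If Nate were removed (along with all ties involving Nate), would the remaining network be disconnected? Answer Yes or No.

Even without Nate, every remaining node can still reach every other (the residual graph is connected), so Nate is not a cut vertex.

No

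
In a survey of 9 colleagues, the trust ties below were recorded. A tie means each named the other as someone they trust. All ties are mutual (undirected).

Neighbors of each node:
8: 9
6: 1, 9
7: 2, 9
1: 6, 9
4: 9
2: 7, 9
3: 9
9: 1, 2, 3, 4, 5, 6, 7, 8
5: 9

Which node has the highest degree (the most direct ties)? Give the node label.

9

Degrees — 1:2, 2:2, 3:1, 4:1, 5:1, 6:2, 7:2, 8:1, 9:8.
The maximum is 8, attained only by 9.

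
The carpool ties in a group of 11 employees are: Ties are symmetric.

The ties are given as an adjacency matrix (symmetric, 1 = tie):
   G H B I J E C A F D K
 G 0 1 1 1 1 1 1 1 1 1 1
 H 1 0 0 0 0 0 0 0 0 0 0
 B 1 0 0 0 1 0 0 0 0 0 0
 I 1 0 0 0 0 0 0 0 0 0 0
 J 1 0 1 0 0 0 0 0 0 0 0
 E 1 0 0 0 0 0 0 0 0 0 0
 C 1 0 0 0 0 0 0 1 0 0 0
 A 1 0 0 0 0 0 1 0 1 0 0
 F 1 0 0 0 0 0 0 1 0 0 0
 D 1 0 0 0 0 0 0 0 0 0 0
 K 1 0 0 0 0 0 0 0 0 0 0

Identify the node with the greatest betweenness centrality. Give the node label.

Unnormalized betweenness of each node: A:1/2, B:0, C:0, D:0, E:0, F:0, G:83/2, H:0, I:0, J:0, K:0.
G has the largest value, 83/2, making it the main broker — the node through which the most shortest paths run.

G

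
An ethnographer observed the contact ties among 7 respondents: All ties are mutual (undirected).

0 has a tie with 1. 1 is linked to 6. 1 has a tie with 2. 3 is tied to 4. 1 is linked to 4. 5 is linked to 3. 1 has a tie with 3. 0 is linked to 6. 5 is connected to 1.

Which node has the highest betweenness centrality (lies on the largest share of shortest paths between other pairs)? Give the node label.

1

Unnormalized betweenness of each node: 0:0, 1:23/2, 2:0, 3:1/2, 4:0, 5:0, 6:0.
1 has the largest value, 23/2, making it the main broker — the node through which the most shortest paths run.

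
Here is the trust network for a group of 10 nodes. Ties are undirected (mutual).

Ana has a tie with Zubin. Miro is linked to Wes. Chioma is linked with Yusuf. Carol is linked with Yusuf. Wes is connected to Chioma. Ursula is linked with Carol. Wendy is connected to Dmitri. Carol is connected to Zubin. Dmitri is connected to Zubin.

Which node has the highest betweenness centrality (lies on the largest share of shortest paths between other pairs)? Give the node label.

Unnormalized betweenness of each node: Ana:0, Carol:24, Chioma:14, Dmitri:8, Miro:0, Ursula:0, Wendy:0, Wes:8, Yusuf:18, Zubin:20.
Carol has the largest value, 24, making it the main broker — the node through which the most shortest paths run.

Carol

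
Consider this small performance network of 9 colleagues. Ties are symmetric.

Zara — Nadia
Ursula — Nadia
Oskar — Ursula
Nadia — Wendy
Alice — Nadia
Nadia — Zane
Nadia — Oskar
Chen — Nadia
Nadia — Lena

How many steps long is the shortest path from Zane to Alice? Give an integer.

One shortest route is Zane – Nadia – Alice, which uses 2 edges, and Zane and Alice are not directly tied, so nothing shorter exists. So d(Zane,Alice) = 2.

2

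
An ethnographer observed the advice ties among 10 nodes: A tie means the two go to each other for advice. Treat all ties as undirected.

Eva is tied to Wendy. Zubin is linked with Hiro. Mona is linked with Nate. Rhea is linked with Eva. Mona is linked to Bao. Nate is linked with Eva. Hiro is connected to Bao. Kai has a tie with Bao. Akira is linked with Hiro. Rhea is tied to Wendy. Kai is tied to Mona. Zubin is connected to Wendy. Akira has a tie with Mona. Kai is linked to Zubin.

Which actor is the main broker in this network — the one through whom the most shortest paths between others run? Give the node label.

Zubin

Unnormalized betweenness of each node: Akira:1, Bao:3/2, Eva:29/6, Hiro:13/3, Kai:10/3, Mona:28/3, Nate:35/6, Rhea:0, Wendy:43/6, Zubin:29/3.
Zubin has the largest value, 29/3, making it the main broker — the node through which the most shortest paths run.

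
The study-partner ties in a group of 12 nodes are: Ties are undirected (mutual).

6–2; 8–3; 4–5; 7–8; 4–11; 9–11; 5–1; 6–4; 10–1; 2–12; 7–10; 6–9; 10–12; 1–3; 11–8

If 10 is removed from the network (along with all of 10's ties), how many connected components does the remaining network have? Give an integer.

1

10's neighbors (1, 7, and 12) remain reachable from one another through other ties, so the rest of the network stays in one piece.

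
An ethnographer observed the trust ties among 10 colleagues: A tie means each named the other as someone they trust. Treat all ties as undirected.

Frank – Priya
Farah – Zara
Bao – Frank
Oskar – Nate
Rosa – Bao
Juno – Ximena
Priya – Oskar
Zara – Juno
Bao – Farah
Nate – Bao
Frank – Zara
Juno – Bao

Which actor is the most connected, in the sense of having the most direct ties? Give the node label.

Degrees — Bao:5, Farah:2, Frank:3, Juno:3, Nate:2, Oskar:2, Priya:2, Rosa:1, Ximena:1, Zara:3.
The maximum is 5, attained only by Bao.

Bao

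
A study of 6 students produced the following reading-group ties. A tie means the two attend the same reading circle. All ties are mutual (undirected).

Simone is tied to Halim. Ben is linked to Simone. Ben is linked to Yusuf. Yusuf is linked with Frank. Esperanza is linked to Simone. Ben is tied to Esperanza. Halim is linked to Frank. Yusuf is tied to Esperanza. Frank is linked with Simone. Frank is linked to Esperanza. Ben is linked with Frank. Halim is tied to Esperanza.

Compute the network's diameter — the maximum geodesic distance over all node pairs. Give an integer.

Eccentricity of each node (its greatest distance to any other): Ben:2, Esperanza:1, Frank:1, Halim:2, Simone:2, Yusuf:2.
The maximum eccentricity is 2, realized for instance by the pair Simone–Yusuf via Simone – Esperanza – Yusuf. So the diameter is 2.

2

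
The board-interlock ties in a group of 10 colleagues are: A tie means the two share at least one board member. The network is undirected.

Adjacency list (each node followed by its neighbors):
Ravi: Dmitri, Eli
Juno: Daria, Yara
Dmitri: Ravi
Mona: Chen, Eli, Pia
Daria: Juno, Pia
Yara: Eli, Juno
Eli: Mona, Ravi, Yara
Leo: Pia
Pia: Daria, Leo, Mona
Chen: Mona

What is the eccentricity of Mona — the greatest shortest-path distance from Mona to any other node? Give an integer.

3

Distances from Mona: Chen:1, Daria:2, Dmitri:3, Eli:1, Juno:3, Leo:2, Pia:1, Ravi:2, Yara:2.
The largest is 3 (to Juno and Dmitri), so the eccentricity of Mona is 3.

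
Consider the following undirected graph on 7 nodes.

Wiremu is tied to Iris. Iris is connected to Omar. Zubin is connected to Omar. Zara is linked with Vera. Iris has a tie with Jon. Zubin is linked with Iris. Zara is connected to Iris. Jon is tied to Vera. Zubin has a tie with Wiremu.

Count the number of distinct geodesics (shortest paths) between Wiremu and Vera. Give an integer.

The shortest distance is 3. The length-3 paths are: Wiremu–Iris–Zara–Vera; Wiremu–Iris–Jon–Vera.
That gives 2 distinct shortest paths.

2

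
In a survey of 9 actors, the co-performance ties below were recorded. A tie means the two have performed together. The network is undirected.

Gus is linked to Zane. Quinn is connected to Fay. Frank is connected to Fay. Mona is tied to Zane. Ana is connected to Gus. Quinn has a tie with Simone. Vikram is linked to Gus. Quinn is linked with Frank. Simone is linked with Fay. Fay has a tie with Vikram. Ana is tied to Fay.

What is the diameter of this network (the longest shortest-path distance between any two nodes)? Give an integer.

Eccentricity of each node (its greatest distance to any other): Ana:3, Fay:4, Frank:5, Gus:3, Mona:5, Quinn:5, Simone:5, Vikram:3, Zane:4.
The maximum eccentricity is 5, realized for instance by the pair Mona–Quinn via Mona – Zane – Gus – Vikram – Fay – Quinn. So the diameter is 5.

5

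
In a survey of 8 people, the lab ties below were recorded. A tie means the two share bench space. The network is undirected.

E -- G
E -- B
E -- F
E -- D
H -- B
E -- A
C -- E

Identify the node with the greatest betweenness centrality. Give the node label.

E

Unnormalized betweenness of each node: A:0, B:6, C:0, D:0, E:20, F:0, G:0, H:0.
E has the largest value, 20, making it the main broker — the node through which the most shortest paths run.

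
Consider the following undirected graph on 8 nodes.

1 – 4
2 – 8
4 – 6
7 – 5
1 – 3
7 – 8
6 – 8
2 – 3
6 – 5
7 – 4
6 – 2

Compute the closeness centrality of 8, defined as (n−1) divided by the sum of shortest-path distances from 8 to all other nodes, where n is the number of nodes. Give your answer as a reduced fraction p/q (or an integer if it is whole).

7/12

Distances from 8: 1:3, 2:1, 3:2, 4:2, 5:2, 6:1, 7:1. Sum = 12.
n = 8, so closeness = 7/12.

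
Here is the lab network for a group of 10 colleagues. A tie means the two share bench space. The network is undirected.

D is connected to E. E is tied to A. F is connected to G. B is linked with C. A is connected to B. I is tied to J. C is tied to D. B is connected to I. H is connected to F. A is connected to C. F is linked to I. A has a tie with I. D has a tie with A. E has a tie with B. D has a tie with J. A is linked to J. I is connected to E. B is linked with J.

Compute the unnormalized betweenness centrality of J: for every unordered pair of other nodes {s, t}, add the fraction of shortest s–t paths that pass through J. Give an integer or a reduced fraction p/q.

Pairs whose geodesics pass through J — F–D: 1/3; H–D: 1/3; G–D: 1/3; D–B: 1/4; D–I: 1/3.
All other pairs contribute 0.
Summing the contributions gives betweenness(J) = 19/12.

19/12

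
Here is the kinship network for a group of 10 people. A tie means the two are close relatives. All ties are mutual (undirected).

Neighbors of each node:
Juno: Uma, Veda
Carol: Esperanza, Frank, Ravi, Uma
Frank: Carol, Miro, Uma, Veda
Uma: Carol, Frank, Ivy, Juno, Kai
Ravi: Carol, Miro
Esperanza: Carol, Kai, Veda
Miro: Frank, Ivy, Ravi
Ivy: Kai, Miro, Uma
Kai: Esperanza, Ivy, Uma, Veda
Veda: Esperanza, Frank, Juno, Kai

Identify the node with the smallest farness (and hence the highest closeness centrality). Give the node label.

Farness (sum of distances to all others) for each node — Carol:14, Esperanza:16, Frank:14, Ivy:15, Juno:18, Kai:15, Miro:17, Ravi:19, Uma:13, Veda:15.
The smallest farness is 13, for Uma, so Uma has the highest closeness.

Uma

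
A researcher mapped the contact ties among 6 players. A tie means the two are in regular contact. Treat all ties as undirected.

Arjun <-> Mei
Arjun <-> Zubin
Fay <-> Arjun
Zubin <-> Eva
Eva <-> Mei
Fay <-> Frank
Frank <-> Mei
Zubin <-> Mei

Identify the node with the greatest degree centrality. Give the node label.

Mei

Degrees — Arjun:3, Eva:2, Fay:2, Frank:2, Mei:4, Zubin:3.
The maximum is 4, attained only by Mei.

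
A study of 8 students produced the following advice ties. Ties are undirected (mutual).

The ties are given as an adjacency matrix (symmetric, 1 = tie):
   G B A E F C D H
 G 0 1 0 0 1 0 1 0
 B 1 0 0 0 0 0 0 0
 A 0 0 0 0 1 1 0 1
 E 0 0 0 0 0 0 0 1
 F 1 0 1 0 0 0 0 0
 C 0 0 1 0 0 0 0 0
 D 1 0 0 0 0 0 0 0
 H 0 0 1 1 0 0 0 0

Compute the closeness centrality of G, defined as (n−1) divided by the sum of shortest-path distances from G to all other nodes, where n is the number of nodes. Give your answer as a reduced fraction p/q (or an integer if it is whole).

7/15

Distances from G: A:2, B:1, C:3, D:1, E:4, F:1, H:3. Sum = 15.
n = 8, so closeness = 7/15.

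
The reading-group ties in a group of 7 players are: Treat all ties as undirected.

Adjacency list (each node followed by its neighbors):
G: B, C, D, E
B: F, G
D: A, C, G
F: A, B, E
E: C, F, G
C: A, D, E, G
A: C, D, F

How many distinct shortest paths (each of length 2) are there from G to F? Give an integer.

2

The shortest distance is 2. The length-2 paths are: G–E–F; G–B–F.
That gives 2 distinct shortest paths.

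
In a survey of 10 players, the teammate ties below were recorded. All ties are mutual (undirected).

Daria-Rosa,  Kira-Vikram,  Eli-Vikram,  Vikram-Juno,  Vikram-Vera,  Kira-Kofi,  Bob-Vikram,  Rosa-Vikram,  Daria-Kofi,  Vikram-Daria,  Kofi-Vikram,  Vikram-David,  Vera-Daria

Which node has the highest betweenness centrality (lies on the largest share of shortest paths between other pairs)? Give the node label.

Vikram

Unnormalized betweenness of each node: Bob:0, Daria:3/2, David:0, Eli:0, Juno:0, Kira:0, Kofi:1/2, Rosa:0, Vera:0, Vikram:30.
Vikram has the largest value, 30, making it the main broker — the node through which the most shortest paths run.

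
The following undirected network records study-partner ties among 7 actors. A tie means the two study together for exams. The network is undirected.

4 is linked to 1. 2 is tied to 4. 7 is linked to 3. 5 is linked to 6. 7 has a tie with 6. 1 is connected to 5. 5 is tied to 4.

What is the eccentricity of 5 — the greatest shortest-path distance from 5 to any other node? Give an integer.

3

Distances from 5: 1:1, 2:2, 3:3, 4:1, 6:1, 7:2.
The largest is 3 (to 3), so the eccentricity of 5 is 3.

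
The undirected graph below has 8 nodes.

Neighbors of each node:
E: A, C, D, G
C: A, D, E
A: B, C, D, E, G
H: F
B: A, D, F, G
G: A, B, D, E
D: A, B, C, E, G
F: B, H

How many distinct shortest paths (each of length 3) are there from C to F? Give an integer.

The shortest distance is 3. The length-3 paths are: C–D–B–F; C–A–B–F.
That gives 2 distinct shortest paths.

2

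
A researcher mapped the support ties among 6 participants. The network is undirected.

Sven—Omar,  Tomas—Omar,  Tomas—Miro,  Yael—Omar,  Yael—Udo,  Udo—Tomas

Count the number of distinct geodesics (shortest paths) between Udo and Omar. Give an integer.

The shortest distance is 2. The length-2 paths are: Udo–Tomas–Omar; Udo–Yael–Omar.
That gives 2 distinct shortest paths.

2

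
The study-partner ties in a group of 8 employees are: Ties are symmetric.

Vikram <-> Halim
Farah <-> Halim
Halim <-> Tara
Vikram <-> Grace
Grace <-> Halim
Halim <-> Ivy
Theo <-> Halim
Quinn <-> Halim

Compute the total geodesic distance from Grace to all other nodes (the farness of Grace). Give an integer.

12

Distances from Grace: Farah:2, Halim:1, Ivy:2, Quinn:2, Tara:2, Theo:2, Vikram:1.
Sum = 2 + 1 + 2 + 2 + 2 + 2 + 1 = 12.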